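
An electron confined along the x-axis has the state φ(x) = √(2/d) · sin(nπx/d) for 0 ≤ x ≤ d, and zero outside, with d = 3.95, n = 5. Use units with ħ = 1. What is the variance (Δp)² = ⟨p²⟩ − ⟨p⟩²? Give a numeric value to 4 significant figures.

Compute ⟨p⟩ and ⟨p²⟩ separately; (Δp)² = ⟨p²⟩ − ⟨p⟩².
d/dx sin(nπx/d) = (nπ/d)·cos(nπx/d) and d²/dx² sin(nπx/d) = −(nπ/d)²·sin(nπx/d); on 0 ≤ x ≤ d, ∫sin²(nπx/d) dx = d/2 and ∫sin(nπx/d)·cos(nπx/d) dx = 0.
⟨p⟩ = 0.0000 and ⟨p²⟩ = 15.814.
(Δp)² = 15.814 − (0.0000)² = 15.814.

15.81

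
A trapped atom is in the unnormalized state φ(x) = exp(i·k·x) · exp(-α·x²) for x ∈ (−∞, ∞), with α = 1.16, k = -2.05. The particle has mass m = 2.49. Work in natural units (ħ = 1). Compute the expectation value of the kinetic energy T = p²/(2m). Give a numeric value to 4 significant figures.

T = −(ħ²/2m) d²/dx², so ⟨T⟩ = −(ħ²/2m) ∫ φ*·φ'' dx / ∫|φ|² dx; with m = 2.49.
Gaussian moments: ∫x^(2j)·e^(−2αx²) dx = (2j−1)!!/(4α)^j · √(π/(2α)), odd powers integrate to 0; here √(π/(2α)) = 1.1637. Derivatives: φ′ = (ik − 2αx)·φ, φ″ = ((ik − 2αx)² − 2α)·φ; the odd-in-x pieces drop out.
State is unnormalized: ∫|φ|² dx = 1.1637, and ∫φ*·(−ħ²/2m · φ'') dx = 1.2531, so ⟨T⟩ = 1.2531 / 1.1637.
⟨T⟩ = 1.0768.

1.077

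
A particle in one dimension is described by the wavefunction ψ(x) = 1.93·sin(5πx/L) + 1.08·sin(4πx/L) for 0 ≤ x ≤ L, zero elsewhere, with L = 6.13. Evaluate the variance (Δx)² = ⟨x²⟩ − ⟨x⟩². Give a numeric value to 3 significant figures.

1.95

Compute ⟨x⟩ and ⟨x²⟩ separately, then (Δx)² = ⟨x²⟩ − ⟨x⟩².
On 0 ≤ x ≤ L (j ≠ l): ∫sin²(jπx/L) dx = L/2, ∫sin(jπx/L)·sin(lπx/L) dx = 0; diagonal moments ∫x·sin²(jπx/L) dx = L²/4, ∫x²·sin²(jπx/L) dx = L³·(1/6 − 1/(4j²π²)); cross terms ∫x·sin(jπx/L)·sin(lπx/L) dx = 0 for j + l even and −4jlL²/(π²(j² − l²)²) for j + l odd, ∫x²·sin(jπx/L)·sin(lπx/L) dx = (−1)^(j+l)·4jlL³/(π²(j² − l²)²); higher powers the same way via product-to-sum and parts.
Normalization: ∫|ψ|² dx = 14.992.
⟨x⟩ = 2.0194 and ⟨x²⟩ = 6.0295.
(Δx)² = 6.0295 − (2.0194)² = 1.9517.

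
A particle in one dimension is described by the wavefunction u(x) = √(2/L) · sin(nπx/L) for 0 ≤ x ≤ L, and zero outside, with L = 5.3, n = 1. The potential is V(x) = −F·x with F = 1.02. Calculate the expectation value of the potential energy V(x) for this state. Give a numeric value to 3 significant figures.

-2.70

⟨V⟩ = ∫ V(x)·|u|² dx.
With sin²θ = (1 − cos2θ)/2 on 0 ≤ x ≤ L: ∫sin²(nπx/L) dx = L/2, ∫x·sin²(nπx/L) dx = L²/4, ∫x²·sin²(nπx/L) dx = L³·(1/6 − 1/(4n²π²)); higher powers xᵏ the same way, integrating xᵏ·cos(2nπx/L) by parts.
⟨V⟩ = -2.7030.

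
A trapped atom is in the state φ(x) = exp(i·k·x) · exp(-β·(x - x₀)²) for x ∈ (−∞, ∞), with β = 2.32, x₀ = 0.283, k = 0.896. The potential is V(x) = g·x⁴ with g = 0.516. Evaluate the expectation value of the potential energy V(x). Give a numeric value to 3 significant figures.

⟨V⟩ = ∫ V(x)·|φ|² dx / ∫|φ|² dx.
Gaussian moments (u = x − x₀): ∫u^(2j)·e^(−2βu²) du = (2j−1)!!/(4β)^j · √(π/(2β)), odd powers integrate to 0; here √(π/(2β)) = 0.82284.
State is unnormalized: ∫|φ|² dx = 0.82284, and ∫φ*·V(x)·φ dx = 0.039500, so ⟨V⟩ = 0.039500 / 0.82284.
⟨V⟩ = 0.048004.

0.0480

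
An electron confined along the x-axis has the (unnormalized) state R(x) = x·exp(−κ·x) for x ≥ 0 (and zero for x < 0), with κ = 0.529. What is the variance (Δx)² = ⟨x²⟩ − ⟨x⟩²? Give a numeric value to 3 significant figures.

Compute ⟨x⟩ and ⟨x²⟩ separately, then (Δx)² = ⟨x²⟩ − ⟨x⟩².
Every integrand reduces to terms xʲ·e^(−2κx) on [0, ∞); use ∫₀^∞ xʲ·e^(−2κx) dx = j!/(2κ)^(j+1).
Normalization: ∫|R|² dx = 1.6888.
⟨x⟩ = 2.8355 and ⟨x²⟩ = 10.720.
(Δx)² = 10.720 − (2.8355)² = 2.6801.

2.68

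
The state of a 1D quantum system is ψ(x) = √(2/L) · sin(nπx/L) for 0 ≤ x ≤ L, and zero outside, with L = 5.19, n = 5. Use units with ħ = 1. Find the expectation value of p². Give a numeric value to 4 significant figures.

p² ψ = −ħ² d²ψ/dx²; ⟨p²⟩ = −ħ² ∫ ψ*·ψ'' dx.
d/dx sin(nπx/L) = (nπ/L)·cos(nπx/L) and d²/dx² sin(nπx/L) = −(nπ/L)²·sin(nπx/L); on 0 ≤ x ≤ L, ∫sin²(nπx/L) dx = L/2 and ∫sin(nπx/L)·cos(nπx/L) dx = 0.
⟨p²⟩ = 9.1602.

9.160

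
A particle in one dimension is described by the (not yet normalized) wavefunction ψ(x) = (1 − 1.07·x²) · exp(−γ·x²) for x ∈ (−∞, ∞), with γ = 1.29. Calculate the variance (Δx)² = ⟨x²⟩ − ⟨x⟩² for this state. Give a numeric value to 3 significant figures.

Compute ⟨x⟩ and ⟨x²⟩ separately, then (Δx)² = ⟨x²⟩ − ⟨x⟩².
Expand each integrand as polynomial × e^(−2γx²) and use ∫x^(2j)·e^(−2γx²) dx = (2j−1)!!/(4γ)^j · √(π/(2γ)), odd powers → 0; here √(π/(2γ)) = 1.1035.
Normalization: ∫|ψ|² dx = 0.78819.
⟨x⟩ = 0.0000 and ⟨x²⟩ = 0.10875.
(Δx)² = 0.10875 − (0.0000)² = 0.10875.

0.109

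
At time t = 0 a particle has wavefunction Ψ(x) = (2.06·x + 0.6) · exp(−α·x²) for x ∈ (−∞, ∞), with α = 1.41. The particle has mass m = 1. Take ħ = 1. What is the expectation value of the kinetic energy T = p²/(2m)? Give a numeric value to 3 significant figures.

T = −(ħ²/2m) d²/dx², so ⟨T⟩ = −(ħ²/2m) ∫ Ψ*·Ψ'' dx / ∫|Ψ|² dx; with m = 1.
Expand each integrand as polynomial × e^(−2αx²) and use ∫x^(2j)·e^(−2αx²) dx = (2j−1)!!/(4α)^j · √(π/(2α)), odd powers → 0; here √(π/(2α)) = 1.0555. Differentiate with the product rule, d/dx e^(−αx²) = −2αx·e^(−αx²).
State is unnormalized: ∫|Ψ|² dx = 1.1741, and ∫Ψ*·(−ħ²/2m · Ψ'') dx = 1.9475, so ⟨T⟩ = 1.9475 / 1.1741.
⟨T⟩ = 1.6587.

1.66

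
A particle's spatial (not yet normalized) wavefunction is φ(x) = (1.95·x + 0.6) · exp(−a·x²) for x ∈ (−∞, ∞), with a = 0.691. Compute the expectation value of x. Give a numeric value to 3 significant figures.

0.488

⟨x⟩ = ∫ x·|φ|² dx / ∫|φ|² dx (integrals over the domain).
Expand each integrand as polynomial × e^(−2ax²) and use ∫x^(2j)·e^(−2ax²) dx = (2j−1)!!/(4a)^j · √(π/(2a)), odd powers → 0; here √(π/(2a)) = 1.5077.
State is unnormalized: ∫|φ|² dx = 2.6170, and ∫φ*·x·φ dx = 1.2764, so ⟨x⟩ = 1.2764 / 2.6170.
⟨x⟩ = 0.48775.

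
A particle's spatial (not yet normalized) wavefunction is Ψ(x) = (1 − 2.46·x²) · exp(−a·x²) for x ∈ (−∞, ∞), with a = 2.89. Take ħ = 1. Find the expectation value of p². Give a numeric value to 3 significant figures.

p² Ψ = −ħ² d²Ψ/dx²; ⟨p²⟩ = −ħ² ∫ Ψ*·Ψ'' dx / ∫|Ψ|² dx.
Expand each integrand as polynomial × e^(−2ax²) and use ∫x^(2j)·e^(−2ax²) dx = (2j−1)!!/(4a)^j · √(π/(2a)), odd powers → 0; here √(π/(2a)) = 0.73724. Differentiate with the product rule, d/dx e^(−ax²) = −2ax·e^(−ax²).
State is unnormalized: ∫|Ψ|² dx = 0.52363, and ∫Ψ*·(−ħ² Ψ'') dx = 3.7128, so ⟨p²⟩ = 3.7128 / 0.52363.
⟨p²⟩ = 7.0906.

7.09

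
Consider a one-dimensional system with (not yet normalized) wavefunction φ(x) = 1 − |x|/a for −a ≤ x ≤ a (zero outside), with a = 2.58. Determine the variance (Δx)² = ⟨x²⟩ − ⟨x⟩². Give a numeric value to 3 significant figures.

Compute ⟨x⟩ and ⟨x²⟩ separately, then (Δx)² = ⟨x²⟩ − ⟨x⟩².
φ is even, so ∫ over [−a, a] = 2∫₀ᵃ with φ = 1 − x/a there: ∫₀ᵃ (1 − x/a)² dx = a/3, ∫₀ᵃ x²(1 − x/a)² dx = a³/30, ∫₀ᵃ x⁴(1 − x/a)² dx = a⁵/105.
Normalization: ∫|φ|² dx = 1.7200.
⟨x⟩ = 0.0000 and ⟨x²⟩ = 0.66564.
(Δx)² = 0.66564 − (0.0000)² = 0.66564.

0.666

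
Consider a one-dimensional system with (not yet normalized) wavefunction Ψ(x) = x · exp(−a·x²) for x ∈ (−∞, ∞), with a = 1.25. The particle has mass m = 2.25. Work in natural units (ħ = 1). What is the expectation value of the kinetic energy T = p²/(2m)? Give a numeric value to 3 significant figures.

0.833

T = −(ħ²/2m) d²/dx², so ⟨T⟩ = −(ħ²/2m) ∫ Ψ*·Ψ'' dx / ∫|Ψ|² dx; with m = 2.25.
Expand each integrand as polynomial × e^(−2ax²) and use ∫x^(2j)·e^(−2ax²) dx = (2j−1)!!/(4a)^j · √(π/(2a)), odd powers → 0; here √(π/(2a)) = 1.1210. Differentiate with the product rule, d/dx e^(−ax²) = −2ax·e^(−ax²).
State is unnormalized: ∫|Ψ|² dx = 0.22420, and ∫Ψ*·(−ħ²/2m · Ψ'') dx = 0.18683, so ⟨T⟩ = 0.18683 / 0.22420.
⟨T⟩ = 0.83333.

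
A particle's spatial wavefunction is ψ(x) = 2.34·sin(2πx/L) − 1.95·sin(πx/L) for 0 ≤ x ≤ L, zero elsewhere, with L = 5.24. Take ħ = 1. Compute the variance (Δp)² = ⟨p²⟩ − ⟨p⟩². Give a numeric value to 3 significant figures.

0.996

Compute ⟨p⟩ and ⟨p²⟩ separately; (Δp)² = ⟨p²⟩ − ⟨p⟩².
d²/dx² sin(jπx/L) = −(jπ/L)²·sin(jπx/L); on 0 ≤ x ≤ L, ∫sin²(jπx/L) dx = L/2 and ∫sin(jπx/L)·sin(lπx/L) dx = 0 for j ≠ l, so only diagonal terms survive in ∫|ψ|² and ∫ψ·ψ″; ∫ψ·ψ′ dx = [ψ²/2] between the walls = 0.
Normalization: ∫|ψ|² dx = 24.309.
⟨p⟩ = 0.0000 and ⟨p²⟩ = 0.99585.
(Δp)² = 0.99585 − (0.0000)² = 0.99585.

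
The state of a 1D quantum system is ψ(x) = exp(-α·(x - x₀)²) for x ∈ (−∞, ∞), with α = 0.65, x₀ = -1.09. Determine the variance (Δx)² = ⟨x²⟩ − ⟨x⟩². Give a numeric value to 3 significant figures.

0.385

Compute ⟨x⟩ and ⟨x²⟩ separately, then (Δx)² = ⟨x²⟩ − ⟨x⟩².
Gaussian moments (u = x − x₀): ∫u^(2j)·e^(−2αu²) du = (2j−1)!!/(4α)^j · √(π/(2α)), odd powers integrate to 0; here √(π/(2α)) = 1.5545.
Normalization: ∫|ψ|² dx = 1.5545.
⟨x⟩ = -1.0900 and ⟨x²⟩ = 1.5727.
(Δx)² = 1.5727 − (-1.0900)² = 0.38462.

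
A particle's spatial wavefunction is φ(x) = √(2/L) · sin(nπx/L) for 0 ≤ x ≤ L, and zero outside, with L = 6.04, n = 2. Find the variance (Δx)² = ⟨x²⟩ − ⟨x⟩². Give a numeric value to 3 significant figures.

2.58

Compute ⟨x⟩ and ⟨x²⟩ separately, then (Δx)² = ⟨x²⟩ − ⟨x⟩².
With sin²θ = (1 − cos2θ)/2 on 0 ≤ x ≤ L: ∫sin²(nπx/L) dx = L/2, ∫x·sin²(nπx/L) dx = L²/4, ∫x²·sin²(nπx/L) dx = L³·(1/6 − 1/(4n²π²)); higher powers xᵏ the same way, integrating xᵏ·cos(2nπx/L) by parts.
⟨x⟩ = 3.0200 and ⟨x²⟩ = 11.698.
(Δx)² = 11.698 − (3.0200)² = 2.5781.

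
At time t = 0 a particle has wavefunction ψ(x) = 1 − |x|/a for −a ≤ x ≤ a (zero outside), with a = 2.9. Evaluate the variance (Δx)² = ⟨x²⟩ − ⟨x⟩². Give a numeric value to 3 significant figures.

Compute ⟨x⟩ and ⟨x²⟩ separately, then (Δx)² = ⟨x²⟩ − ⟨x⟩².
ψ is even, so ∫ over [−a, a] = 2∫₀ᵃ with ψ = 1 − x/a there: ∫₀ᵃ (1 − x/a)² dx = a/3, ∫₀ᵃ x²(1 − x/a)² dx = a³/30, ∫₀ᵃ x⁴(1 − x/a)² dx = a⁵/105.
Normalization: ∫|ψ|² dx = 1.9333.
⟨x⟩ = 0.0000 and ⟨x²⟩ = 0.84100.
(Δx)² = 0.84100 − (0.0000)² = 0.84100.

0.841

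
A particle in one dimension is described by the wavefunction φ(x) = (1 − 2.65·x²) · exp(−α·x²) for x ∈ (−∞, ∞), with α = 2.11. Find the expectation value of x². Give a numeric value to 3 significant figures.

0.106

⟨x²⟩ = ∫ x²·|φ|² dx / ∫|φ|² dx (integrals over the domain).
Expand each integrand as polynomial × e^(−2αx²) and use ∫x^(2j)·e^(−2αx²) dx = (2j−1)!!/(4α)^j · √(π/(2α)), odd powers → 0; here √(π/(2α)) = 0.86282.
State is unnormalized: ∫|φ|² dx = 0.57618, and ∫φ*·x²·φ dx = 0.060814, so ⟨x²⟩ = 0.060814 / 0.57618.
⟨x²⟩ = 0.10555.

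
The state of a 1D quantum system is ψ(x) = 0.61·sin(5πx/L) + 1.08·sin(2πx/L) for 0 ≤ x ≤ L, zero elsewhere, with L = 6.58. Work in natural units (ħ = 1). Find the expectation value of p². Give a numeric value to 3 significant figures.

p² ψ = −ħ² d²ψ/dx²; ⟨p²⟩ = −ħ² ∫ ψ*·ψ'' dx / ∫|ψ|² dx.
d²/dx² sin(jπx/L) = −(jπ/L)²·sin(jπx/L); on 0 ≤ x ≤ L, ∫sin²(jπx/L) dx = L/2 and ∫sin(jπx/L)·sin(lπx/L) dx = 0 for j ≠ l, so only diagonal terms survive in ∫|ψ|² and ∫ψ·ψ″; ∫ψ·ψ′ dx = [ψ²/2] between the walls = 0.
State is unnormalized: ∫|ψ|² dx = 5.0617, and ∫ψ*·(−ħ² ψ'') dx = 10.476, so ⟨p²⟩ = 10.476 / 5.0617.
⟨p²⟩ = 2.0696.

2.07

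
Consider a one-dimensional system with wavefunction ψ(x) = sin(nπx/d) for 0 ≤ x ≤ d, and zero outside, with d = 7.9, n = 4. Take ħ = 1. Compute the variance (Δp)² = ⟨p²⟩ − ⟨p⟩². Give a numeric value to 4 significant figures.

2.530

Compute ⟨p⟩ and ⟨p²⟩ separately; (Δp)² = ⟨p²⟩ − ⟨p⟩².
d/dx sin(nπx/d) = (nπ/d)·cos(nπx/d) and d²/dx² sin(nπx/d) = −(nπ/d)²·sin(nπx/d); on 0 ≤ x ≤ d, ∫sin²(nπx/d) dx = d/2 and ∫sin(nπx/d)·cos(nπx/d) dx = 0.
Normalization: ∫|ψ|² dx = 3.9500.
⟨p⟩ = 0.0000 and ⟨p²⟩ = 2.5303.
(Δp)² = 2.5303 − (0.0000)² = 2.5303.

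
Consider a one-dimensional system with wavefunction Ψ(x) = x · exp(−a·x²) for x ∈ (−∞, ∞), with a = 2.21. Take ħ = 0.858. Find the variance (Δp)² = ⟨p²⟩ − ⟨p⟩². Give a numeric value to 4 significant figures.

Compute ⟨p⟩ and ⟨p²⟩ separately; (Δp)² = ⟨p²⟩ − ⟨p⟩².
Expand each integrand as polynomial × e^(−2ax²) and use ∫x^(2j)·e^(−2ax²) dx = (2j−1)!!/(4a)^j · √(π/(2a)), odd powers → 0; here √(π/(2a)) = 0.84307. Differentiate with the product rule, d/dx e^(−ax²) = −2ax·e^(−ax²).
Normalization: ∫|Ψ|² dx = 0.095370.
⟨p⟩ = 0.0000 and ⟨p²⟩ = 4.8808.
(Δp)² = 4.8808 − (0.0000)² = 4.8808.

4.881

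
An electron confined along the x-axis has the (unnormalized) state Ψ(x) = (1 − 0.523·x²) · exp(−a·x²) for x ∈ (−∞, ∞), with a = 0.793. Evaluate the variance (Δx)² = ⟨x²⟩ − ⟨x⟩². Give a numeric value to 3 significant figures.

0.175

Compute ⟨x⟩ and ⟨x²⟩ separately, then (Δx)² = ⟨x²⟩ − ⟨x⟩².
Expand each integrand as polynomial × e^(−2ax²) and use ∫x^(2j)·e^(−2ax²) dx = (2j−1)!!/(4a)^j · √(π/(2a)), odd powers → 0; here √(π/(2a)) = 1.4074.
Normalization: ∫|Ψ|² dx = 1.0581.
⟨x⟩ = 0.0000 and ⟨x²⟩ = 0.17549.
(Δx)² = 0.17549 − (0.0000)² = 0.17549.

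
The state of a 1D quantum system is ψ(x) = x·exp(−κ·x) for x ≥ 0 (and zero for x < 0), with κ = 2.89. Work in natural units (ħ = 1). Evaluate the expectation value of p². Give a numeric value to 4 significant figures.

p² ψ = −ħ² d²ψ/dx²; ⟨p²⟩ = −ħ² ∫ ψ*·ψ'' dx / ∫|ψ|² dx.
Differentiate x·exp(−κ·x) with the product rule; every integrand then reduces to terms xʲ·e^(−2κx) on [0, ∞), with ∫₀^∞ xʲ·e^(−2κx) dx = j!/(2κ)^(j+1).
State is unnormalized: ∫|ψ|² dx = 0.010357, and ∫ψ*·(−ħ² ψ'') dx = 0.086505, so ⟨p²⟩ = 0.086505 / 0.010357.
⟨p²⟩ = 8.3521.

8.352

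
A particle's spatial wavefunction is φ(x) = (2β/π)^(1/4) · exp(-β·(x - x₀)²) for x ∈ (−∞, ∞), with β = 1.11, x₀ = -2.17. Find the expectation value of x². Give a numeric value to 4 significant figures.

⟨x²⟩ = ∫ x²·|φ|² dx (integrals over the domain).
Gaussian moments (u = x − x₀): ∫u^(2j)·e^(−2βu²) du = (2j−1)!!/(4β)^j · √(π/(2β)), odd powers integrate to 0; here √(π/(2β)) = 1.1896.
⟨x²⟩ = 4.9341.

4.934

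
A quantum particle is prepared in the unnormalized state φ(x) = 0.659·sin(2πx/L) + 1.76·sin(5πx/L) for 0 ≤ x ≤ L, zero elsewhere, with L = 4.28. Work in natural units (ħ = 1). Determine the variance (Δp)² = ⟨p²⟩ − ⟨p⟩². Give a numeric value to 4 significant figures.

12.08

Compute ⟨p⟩ and ⟨p²⟩ separately; (Δp)² = ⟨p²⟩ − ⟨p⟩².
d²/dx² sin(jπx/L) = −(jπ/L)²·sin(jπx/L); on 0 ≤ x ≤ L, ∫sin²(jπx/L) dx = L/2 and ∫sin(jπx/L)·sin(lπx/L) dx = 0 for j ≠ l, so only diagonal terms survive in ∫|φ|² and ∫φ·φ″; ∫φ·φ′ dx = [φ²/2] between the walls = 0.
Normalization: ∫|φ|² dx = 7.5582.
⟨p⟩ = 0.0000 and ⟨p²⟩ = 12.078.
(Δp)² = 12.078 − (0.0000)² = 12.078.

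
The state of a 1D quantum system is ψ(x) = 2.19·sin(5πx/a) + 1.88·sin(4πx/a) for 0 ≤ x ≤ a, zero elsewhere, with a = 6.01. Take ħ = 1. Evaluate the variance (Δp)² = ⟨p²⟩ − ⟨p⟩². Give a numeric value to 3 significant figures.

5.79

Compute ⟨p⟩ and ⟨p²⟩ separately; (Δp)² = ⟨p²⟩ − ⟨p⟩².
d²/dx² sin(jπx/a) = −(jπ/a)²·sin(jπx/a); on 0 ≤ x ≤ a, ∫sin²(jπx/a) dx = a/2 and ∫sin(jπx/a)·sin(lπx/a) dx = 0 for j ≠ l, so only diagonal terms survive in ∫|ψ|² and ∫ψ·ψ″; ∫ψ·ψ′ dx = [ψ²/2] between the walls = 0.
Normalization: ∫|ψ|² dx = 25.033.
⟨p⟩ = 0.0000 and ⟨p²⟩ = 5.7877.
(Δp)² = 5.7877 − (0.0000)² = 5.7877.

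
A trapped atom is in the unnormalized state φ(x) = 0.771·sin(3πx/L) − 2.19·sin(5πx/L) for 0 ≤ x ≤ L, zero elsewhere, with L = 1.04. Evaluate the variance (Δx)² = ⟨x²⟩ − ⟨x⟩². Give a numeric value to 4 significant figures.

0.05533

Compute ⟨x⟩ and ⟨x²⟩ separately, then (Δx)² = ⟨x²⟩ − ⟨x⟩².
On 0 ≤ x ≤ L (j ≠ l): ∫sin²(jπx/L) dx = L/2, ∫sin(jπx/L)·sin(lπx/L) dx = 0; diagonal moments ∫x·sin²(jπx/L) dx = L²/4, ∫x²·sin²(jπx/L) dx = L³·(1/6 − 1/(4j²π²)); cross terms ∫x·sin(jπx/L)·sin(lπx/L) dx = 0 for j + l even and −4jlL²/(π²(j² − l²)²) for j + l odd, ∫x²·sin(jπx/L)·sin(lπx/L) dx = (−1)^(j+l)·4jlL³/(π²(j² − l²)²); higher powers the same way via product-to-sum and parts.
Normalization: ∫|φ|² dx = 2.8031.
⟨x⟩ = 0.52000 and ⟨x²⟩ = 0.32573.
(Δx)² = 0.32573 − (0.52000)² = 0.055331.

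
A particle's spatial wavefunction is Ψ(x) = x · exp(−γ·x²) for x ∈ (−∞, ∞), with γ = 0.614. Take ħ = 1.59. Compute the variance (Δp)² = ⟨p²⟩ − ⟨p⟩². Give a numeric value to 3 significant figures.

Compute ⟨p⟩ and ⟨p²⟩ separately; (Δp)² = ⟨p²⟩ − ⟨p⟩².
Expand each integrand as polynomial × e^(−2γx²) and use ∫x^(2j)·e^(−2γx²) dx = (2j−1)!!/(4γ)^j · √(π/(2γ)), odd powers → 0; here √(π/(2γ)) = 1.5995. Differentiate with the product rule, d/dx e^(−γx²) = −2γx·e^(−γx²).
Normalization: ∫|Ψ|² dx = 0.65125.
⟨p⟩ = 0.0000 and ⟨p²⟩ = 4.6568.
(Δp)² = 4.6568 − (0.0000)² = 4.6568.

4.66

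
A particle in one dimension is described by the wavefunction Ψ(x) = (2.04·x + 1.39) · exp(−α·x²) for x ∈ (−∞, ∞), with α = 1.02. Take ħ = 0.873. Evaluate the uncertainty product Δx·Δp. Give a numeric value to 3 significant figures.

Δx = √(⟨x²⟩−⟨x⟩²), Δp = √(⟨p²⟩−⟨p⟩²).
Expand each integrand as polynomial × e^(−2αx²) and use ∫x^(2j)·e^(−2αx²) dx = (2j−1)!!/(4α)^j · √(π/(2α)), odd powers → 0; here √(π/(2α)) = 1.2410. Differentiate with the product rule, d/dx e^(−αx²) = −2αx·e^(−αx²).
Normalization: ∫|Ψ|² dx = 3.6635.
⟨x⟩ = 0.47085, ⟨x²⟩ = 0.41447 ⇒ Δx = 0.43905.
⟨p⟩ = 0.0000, ⟨p²⟩ = 1.3146 ⇒ Δp = 1.1465.
Δx·Δp = 0.50339.

0.503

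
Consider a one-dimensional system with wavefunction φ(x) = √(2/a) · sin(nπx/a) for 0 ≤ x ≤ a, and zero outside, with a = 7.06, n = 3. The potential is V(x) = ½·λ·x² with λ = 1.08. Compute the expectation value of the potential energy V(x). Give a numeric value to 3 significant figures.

8.82

⟨V⟩ = ∫ V(x)·|φ|² dx.
With sin²θ = (1 − cos2θ)/2 on 0 ≤ x ≤ a: ∫sin²(nπx/a) dx = a/2, ∫x·sin²(nπx/a) dx = a²/4, ∫x²·sin²(nπx/a) dx = a³·(1/6 − 1/(4n²π²)); higher powers xᵏ the same way, integrating xᵏ·cos(2nπx/a) by parts.
⟨V⟩ = 8.8203.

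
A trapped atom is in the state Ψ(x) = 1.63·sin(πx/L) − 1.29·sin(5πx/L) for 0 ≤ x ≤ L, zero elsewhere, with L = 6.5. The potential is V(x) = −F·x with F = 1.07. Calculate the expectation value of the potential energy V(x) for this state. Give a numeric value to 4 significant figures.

-3.478

⟨V⟩ = ∫ V(x)·|Ψ|² dx / ∫|Ψ|² dx.
On 0 ≤ x ≤ L (j ≠ l): ∫sin²(jπx/L) dx = L/2, ∫sin(jπx/L)·sin(lπx/L) dx = 0; diagonal moments ∫x·sin²(jπx/L) dx = L²/4, ∫x²·sin²(jπx/L) dx = L³·(1/6 − 1/(4j²π²)); cross terms ∫x·sin(jπx/L)·sin(lπx/L) dx = 0 for j + l even and −4jlL²/(π²(j² − l²)²) for j + l odd, ∫x²·sin(jπx/L)·sin(lπx/L) dx = (−1)^(j+l)·4jlL³/(π²(j² − l²)²); higher powers the same way via product-to-sum and parts.
State is unnormalized: ∫|Ψ|² dx = 14.043, and ∫Ψ*·V(x)·Ψ dx = -48.835, so ⟨V⟩ = -48.835 / 14.043.
⟨V⟩ = -3.4775.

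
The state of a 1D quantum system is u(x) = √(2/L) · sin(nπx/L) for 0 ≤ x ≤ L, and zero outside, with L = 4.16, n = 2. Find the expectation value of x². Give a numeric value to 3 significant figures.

⟨x²⟩ = ∫ x²·|u|² dx (integrals over the domain).
With sin²θ = (1 − cos2θ)/2 on 0 ≤ x ≤ L: ∫sin²(nπx/L) dx = L/2, ∫x·sin²(nπx/L) dx = L²/4, ∫x²·sin²(nπx/L) dx = L³·(1/6 − 1/(4n²π²)); higher powers xᵏ the same way, integrating xᵏ·cos(2nπx/L) by parts.
⟨x²⟩ = 5.5494.

5.55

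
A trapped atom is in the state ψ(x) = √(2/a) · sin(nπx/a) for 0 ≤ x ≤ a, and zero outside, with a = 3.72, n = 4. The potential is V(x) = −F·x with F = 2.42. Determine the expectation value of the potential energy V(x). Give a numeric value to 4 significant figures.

-4.501

⟨V⟩ = ∫ V(x)·|ψ|² dx.
With sin²θ = (1 − cos2θ)/2 on 0 ≤ x ≤ a: ∫sin²(nπx/a) dx = a/2, ∫x·sin²(nπx/a) dx = a²/4, ∫x²·sin²(nπx/a) dx = a³·(1/6 − 1/(4n²π²)); higher powers xᵏ the same way, integrating xᵏ·cos(2nπx/a) by parts.
⟨V⟩ = -4.5012.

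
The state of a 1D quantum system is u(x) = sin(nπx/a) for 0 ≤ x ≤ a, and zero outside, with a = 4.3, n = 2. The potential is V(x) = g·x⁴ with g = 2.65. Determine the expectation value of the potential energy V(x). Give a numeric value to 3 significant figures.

⟨V⟩ = ∫ V(x)·|u|² dx / ∫|u|² dx.
With sin²θ = (1 − cos2θ)/2 on 0 ≤ x ≤ a: ∫sin²(nπx/a) dx = a/2, ∫x·sin²(nπx/a) dx = a²/4, ∫x²·sin²(nπx/a) dx = a³·(1/6 − 1/(4n²π²)); higher powers xᵏ the same way, integrating xᵏ·cos(2nπx/a) by parts.
State is unnormalized: ∫|u|² dx = 2.1500, and ∫u*·V(x)·u dx = 342.11, so ⟨V⟩ = 342.11 / 2.1500.
⟨V⟩ = 159.12.

159.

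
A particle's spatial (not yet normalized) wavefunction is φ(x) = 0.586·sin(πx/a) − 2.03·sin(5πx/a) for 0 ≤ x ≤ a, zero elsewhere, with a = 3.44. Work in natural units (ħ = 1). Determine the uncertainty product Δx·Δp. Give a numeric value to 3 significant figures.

4.11

Δx = √(⟨x²⟩−⟨x⟩²), Δp = √(⟨p²⟩−⟨p⟩²).
On 0 ≤ x ≤ a (j ≠ l): ∫sin²(jπx/a) dx = a/2, ∫sin(jπx/a)·sin(lπx/a) dx = 0; diagonal moments ∫x·sin²(jπx/a) dx = a²/4, ∫x²·sin²(jπx/a) dx = a³·(1/6 − 1/(4j²π²)); cross terms ∫x·sin(jπx/a)·sin(lπx/a) dx = 0 for j + l even and −4jla²/(π²(j² − l²)²) for j + l odd, ∫x²·sin(jπx/a)·sin(lπx/a) dx = (−1)^(j+l)·4jla³/(π²(j² − l²)²); higher powers the same way via product-to-sum and parts. d²/dx² sin(jπx/a) = −(jπ/a)²·sin(jπx/a); on 0 ≤ x ≤ a, ∫sin²(jπx/a) dx = a/2 and ∫sin(jπx/a)·sin(lπx/a) dx = 0 for j ≠ l, so only diagonal terms survive in ∫|φ|² and ∫φ·φ″; ∫φ·φ′ dx = [φ²/2] between the walls = 0.
Normalization: ∫|φ|² dx = 7.6786.
⟨x⟩ = 1.7200, ⟨x²⟩ = 3.8319 ⇒ Δx = 0.93462.
⟨p⟩ = 0.0000, ⟨p²⟩ = 19.311 ⇒ Δp = 4.3944.
Δx·Δp = 4.1071.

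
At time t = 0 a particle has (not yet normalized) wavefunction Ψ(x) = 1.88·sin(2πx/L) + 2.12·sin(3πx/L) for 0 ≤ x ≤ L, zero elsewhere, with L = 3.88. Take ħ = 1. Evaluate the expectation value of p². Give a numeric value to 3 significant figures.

4.46

p² Ψ = −ħ² d²Ψ/dx²; ⟨p²⟩ = −ħ² ∫ Ψ*·Ψ'' dx / ∫|Ψ|² dx.
d²/dx² sin(jπx/L) = −(jπ/L)²·sin(jπx/L); on 0 ≤ x ≤ L, ∫sin²(jπx/L) dx = L/2 and ∫sin(jπx/L)·sin(lπx/L) dx = 0 for j ≠ l, so only diagonal terms survive in ∫|Ψ|² and ∫Ψ·Ψ″; ∫Ψ·Ψ′ dx = [Ψ²/2] between the walls = 0.
State is unnormalized: ∫|Ψ|² dx = 15.576, and ∫Ψ*·(−ħ² Ψ'') dx = 69.427, so ⟨p²⟩ = 69.427 / 15.576.
⟨p²⟩ = 4.4573.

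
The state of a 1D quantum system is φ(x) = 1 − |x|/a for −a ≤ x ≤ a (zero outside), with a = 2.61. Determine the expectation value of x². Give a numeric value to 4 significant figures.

0.6812

⟨x²⟩ = ∫ x²·|φ|² dx / ∫|φ|² dx (integrals over the domain).
φ is even, so ∫ over [−a, a] = 2∫₀ᵃ with φ = 1 − x/a there: ∫₀ᵃ (1 − x/a)² dx = a/3, ∫₀ᵃ x²(1 − x/a)² dx = a³/30, ∫₀ᵃ x⁴(1 − x/a)² dx = a⁵/105.
State is unnormalized: ∫|φ|² dx = 1.7400, and ∫φ*·x²·φ dx = 1.1853, so ⟨x²⟩ = 1.1853 / 1.7400.
⟨x²⟩ = 0.68121.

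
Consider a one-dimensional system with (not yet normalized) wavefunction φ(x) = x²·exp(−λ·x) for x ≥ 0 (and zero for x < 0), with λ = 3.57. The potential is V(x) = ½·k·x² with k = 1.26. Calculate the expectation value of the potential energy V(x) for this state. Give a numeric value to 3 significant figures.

⟨V⟩ = ∫ V(x)·|φ|² dx / ∫|φ|² dx.
Every integrand reduces to terms xʲ·e^(−2λx) on [0, ∞); use ∫₀^∞ xʲ·e^(−2λx) dx = j!/(2λ)^(j+1).
State is unnormalized: ∫|φ|² dx = 0.0012934, and ∫φ*·V(x)·φ dx = 0.00047950, so ⟨V⟩ = 0.00047950 / 0.0012934.
⟨V⟩ = 0.37074.

0.371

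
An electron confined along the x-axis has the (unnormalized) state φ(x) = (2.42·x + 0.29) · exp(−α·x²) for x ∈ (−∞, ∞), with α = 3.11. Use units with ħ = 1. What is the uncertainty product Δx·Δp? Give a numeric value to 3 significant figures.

Δx = √(⟨x²⟩−⟨x⟩²), Δp = √(⟨p²⟩−⟨p⟩²).
Expand each integrand as polynomial × e^(−2αx²) and use ∫x^(2j)·e^(−2αx²) dx = (2j−1)!!/(4α)^j · √(π/(2α)), odd powers → 0; here √(π/(2α)) = 0.71069. Differentiate with the product rule, d/dx e^(−αx²) = −2αx·e^(−αx²).
Normalization: ∫|φ|² dx = 0.39434.
⟨x⟩ = 0.20334, ⟨x²⟩ = 0.21679 ⇒ Δx = 0.41886.
⟨p⟩ = 0.0000, ⟨p²⟩ = 8.3873 ⇒ Δp = 2.8961.
Δx·Δp = 1.2130.

1.21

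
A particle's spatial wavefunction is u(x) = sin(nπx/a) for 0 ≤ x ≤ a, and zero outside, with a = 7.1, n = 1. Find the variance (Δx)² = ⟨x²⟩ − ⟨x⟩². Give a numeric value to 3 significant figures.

Compute ⟨x⟩ and ⟨x²⟩ separately, then (Δx)² = ⟨x²⟩ − ⟨x⟩².
With sin²θ = (1 − cos2θ)/2 on 0 ≤ x ≤ a: ∫sin²(nπx/a) dx = a/2, ∫x·sin²(nπx/a) dx = a²/4, ∫x²·sin²(nπx/a) dx = a³·(1/6 − 1/(4n²π²)); higher powers xᵏ the same way, integrating xᵏ·cos(2nπx/a) by parts.
Normalization: ∫|u|² dx = 3.5500.
⟨x⟩ = 3.5500 and ⟨x²⟩ = 14.250.
(Δx)² = 14.250 − (3.5500)² = 1.6470.

1.65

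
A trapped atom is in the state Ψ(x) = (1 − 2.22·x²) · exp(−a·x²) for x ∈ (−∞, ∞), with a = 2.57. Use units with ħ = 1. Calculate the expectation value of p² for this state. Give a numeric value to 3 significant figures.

p² Ψ = −ħ² d²Ψ/dx²; ⟨p²⟩ = −ħ² ∫ Ψ*·Ψ'' dx / ∫|Ψ|² dx.
Expand each integrand as polynomial × e^(−2ax²) and use ∫x^(2j)·e^(−2ax²) dx = (2j−1)!!/(4a)^j · √(π/(2a)), odd powers → 0; here √(π/(2a)) = 0.78180. Differentiate with the product rule, d/dx e^(−ax²) = −2ax·e^(−ax²).
State is unnormalized: ∫|Ψ|² dx = 0.55351, and ∫Ψ*·(−ħ² Ψ'') dx = 3.5329, so ⟨p²⟩ = 3.5329 / 0.55351.
⟨p²⟩ = 6.3827.

6.38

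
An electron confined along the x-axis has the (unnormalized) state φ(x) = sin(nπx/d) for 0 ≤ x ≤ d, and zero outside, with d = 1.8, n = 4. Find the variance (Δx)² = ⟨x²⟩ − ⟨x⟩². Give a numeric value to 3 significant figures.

0.260

Compute ⟨x⟩ and ⟨x²⟩ separately, then (Δx)² = ⟨x²⟩ − ⟨x⟩².
With sin²θ = (1 − cos2θ)/2 on 0 ≤ x ≤ d: ∫sin²(nπx/d) dx = d/2, ∫x·sin²(nπx/d) dx = d²/4, ∫x²·sin²(nπx/d) dx = d³·(1/6 − 1/(4n²π²)); higher powers xᵏ the same way, integrating xᵏ·cos(2nπx/d) by parts.
Normalization: ∫|φ|² dx = 0.90000.
⟨x⟩ = 0.90000 and ⟨x²⟩ = 1.0697.
(Δx)² = 1.0697 − (0.90000)² = 0.25974.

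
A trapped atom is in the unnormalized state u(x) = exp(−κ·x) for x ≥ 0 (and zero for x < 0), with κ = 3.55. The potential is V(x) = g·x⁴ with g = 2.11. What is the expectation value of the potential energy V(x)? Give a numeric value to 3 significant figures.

⟨V⟩ = ∫ V(x)·|u|² dx / ∫|u|² dx.
Every integrand reduces to terms xʲ·e^(−2κx) on [0, ∞); use ∫₀^∞ xʲ·e^(−2κx) dx = j!/(2κ)^(j+1).
State is unnormalized: ∫|u|² dx = 0.14085, and ∫u*·V(x)·u dx = 0.0028067, so ⟨V⟩ = 0.0028067 / 0.14085.
⟨V⟩ = 0.019928.

0.0199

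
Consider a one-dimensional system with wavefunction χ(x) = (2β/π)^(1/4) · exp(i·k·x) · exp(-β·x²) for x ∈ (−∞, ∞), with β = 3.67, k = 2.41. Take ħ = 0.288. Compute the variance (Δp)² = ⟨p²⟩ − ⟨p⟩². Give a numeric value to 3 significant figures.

0.304

Compute ⟨p⟩ and ⟨p²⟩ separately; (Δp)² = ⟨p²⟩ − ⟨p⟩².
Gaussian moments: ∫x^(2j)·e^(−2βx²) dx = (2j−1)!!/(4β)^j · √(π/(2β)), odd powers integrate to 0; here √(π/(2β)) = 0.65422. Derivatives: χ′ = (ik − 2βx)·χ, χ″ = ((ik − 2βx)² − 2β)·χ; the odd-in-x pieces drop out.
⟨p⟩ = 0.69408 and ⟨p²⟩ = 0.78615.
(Δp)² = 0.78615 − (0.69408)² = 0.30440.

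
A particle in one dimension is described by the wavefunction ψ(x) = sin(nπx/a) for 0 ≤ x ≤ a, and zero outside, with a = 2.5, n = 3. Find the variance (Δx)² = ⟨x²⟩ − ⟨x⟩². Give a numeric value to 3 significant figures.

0.486

Compute ⟨x⟩ and ⟨x²⟩ separately, then (Δx)² = ⟨x²⟩ − ⟨x⟩².
With sin²θ = (1 − cos2θ)/2 on 0 ≤ x ≤ a: ∫sin²(nπx/a) dx = a/2, ∫x·sin²(nπx/a) dx = a²/4, ∫x²·sin²(nπx/a) dx = a³·(1/6 − 1/(4n²π²)); higher powers xᵏ the same way, integrating xᵏ·cos(2nπx/a) by parts.
Normalization: ∫|ψ|² dx = 1.2500.
⟨x⟩ = 1.2500 and ⟨x²⟩ = 2.0482.
(Δx)² = 2.0482 − (1.2500)² = 0.48565.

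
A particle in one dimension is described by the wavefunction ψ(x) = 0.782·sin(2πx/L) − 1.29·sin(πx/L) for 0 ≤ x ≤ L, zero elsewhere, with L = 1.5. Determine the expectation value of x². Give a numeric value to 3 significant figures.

⟨x²⟩ = ∫ x²·|ψ|² dx / ∫|ψ|² dx (integrals over the domain).
On 0 ≤ x ≤ L (j ≠ l): ∫sin²(jπx/L) dx = L/2, ∫sin(jπx/L)·sin(lπx/L) dx = 0; diagonal moments ∫x·sin²(jπx/L) dx = L²/4, ∫x²·sin²(jπx/L) dx = L³·(1/6 − 1/(4j²π²)); cross terms ∫x·sin(jπx/L)·sin(lπx/L) dx = 0 for j + l even and −4jlL²/(π²(j² − l²)²) for j + l odd, ∫x²·sin(jπx/L)·sin(lπx/L) dx = (−1)^(j+l)·4jlL³/(π²(j² − l²)²); higher powers the same way via product-to-sum and parts.
State is unnormalized: ∫|ψ|² dx = 1.7067, and ∫ψ*·x²·ψ dx = 1.7380, so ⟨x²⟩ = 1.7380 / 1.7067.
⟨x²⟩ = 1.0183.

1.02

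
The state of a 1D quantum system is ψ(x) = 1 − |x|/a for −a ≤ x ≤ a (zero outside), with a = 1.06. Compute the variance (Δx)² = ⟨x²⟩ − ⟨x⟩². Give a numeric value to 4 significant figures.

0.1124

Compute ⟨x⟩ and ⟨x²⟩ separately, then (Δx)² = ⟨x²⟩ − ⟨x⟩².
ψ is even, so ∫ over [−a, a] = 2∫₀ᵃ with ψ = 1 − x/a there: ∫₀ᵃ (1 − x/a)² dx = a/3, ∫₀ᵃ x²(1 − x/a)² dx = a³/30, ∫₀ᵃ x⁴(1 − x/a)² dx = a⁵/105.
Normalization: ∫|ψ|² dx = 0.70667.
⟨x⟩ = 0.0000 and ⟨x²⟩ = 0.11236.
(Δx)² = 0.11236 − (0.0000)² = 0.11236.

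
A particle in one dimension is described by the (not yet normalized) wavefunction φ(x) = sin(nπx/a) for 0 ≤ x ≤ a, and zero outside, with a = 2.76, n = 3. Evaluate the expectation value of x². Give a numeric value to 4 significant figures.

2.496

⟨x²⟩ = ∫ x²·|φ|² dx / ∫|φ|² dx (integrals over the domain).
With sin²θ = (1 − cos2θ)/2 on 0 ≤ x ≤ a: ∫sin²(nπx/a) dx = a/2, ∫x·sin²(nπx/a) dx = a²/4, ∫x²·sin²(nπx/a) dx = a³·(1/6 − 1/(4n²π²)); higher powers xᵏ the same way, integrating xᵏ·cos(2nπx/a) by parts.
State is unnormalized: ∫|φ|² dx = 1.3800, and ∫φ*·x²·φ dx = 3.4449, so ⟨x²⟩ = 3.4449 / 1.3800.
⟨x²⟩ = 2.4963.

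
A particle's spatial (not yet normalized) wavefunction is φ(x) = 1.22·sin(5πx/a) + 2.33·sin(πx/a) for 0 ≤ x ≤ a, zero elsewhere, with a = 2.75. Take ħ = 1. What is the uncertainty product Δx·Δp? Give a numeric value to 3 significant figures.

1.73

Δx = √(⟨x²⟩−⟨x⟩²), Δp = √(⟨p²⟩−⟨p⟩²).
On 0 ≤ x ≤ a (j ≠ l): ∫sin²(jπx/a) dx = a/2, ∫sin(jπx/a)·sin(lπx/a) dx = 0; diagonal moments ∫x·sin²(jπx/a) dx = a²/4, ∫x²·sin²(jπx/a) dx = a³·(1/6 − 1/(4j²π²)); cross terms ∫x·sin(jπx/a)·sin(lπx/a) dx = 0 for j + l even and −4jla²/(π²(j² − l²)²) for j + l odd, ∫x²·sin(jπx/a)·sin(lπx/a) dx = (−1)^(j+l)·4jla³/(π²(j² − l²)²); higher powers the same way via product-to-sum and parts. d²/dx² sin(jπx/a) = −(jπ/a)²·sin(jπx/a); on 0 ≤ x ≤ a, ∫sin²(jπx/a) dx = a/2 and ∫sin(jπx/a)·sin(lπx/a) dx = 0 for j ≠ l, so only diagonal terms survive in ∫|φ|² and ∫φ·φ″; ∫φ·φ′ dx = [φ²/2] between the walls = 0.
Normalization: ∫|φ|² dx = 9.5113.
⟨x⟩ = 1.3750, ⟨x²⟩ = 2.2606 ⇒ Δx = 0.60824.
⟨p⟩ = 0.0000, ⟨p²⟩ = 8.0446 ⇒ Δp = 2.8363.
Δx·Δp = 1.7252.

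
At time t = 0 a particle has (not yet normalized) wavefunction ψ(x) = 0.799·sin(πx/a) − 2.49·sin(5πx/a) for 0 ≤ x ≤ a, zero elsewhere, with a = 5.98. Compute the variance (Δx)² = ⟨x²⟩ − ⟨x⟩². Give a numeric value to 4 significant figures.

2.599

Compute ⟨x⟩ and ⟨x²⟩ separately, then (Δx)² = ⟨x²⟩ − ⟨x⟩².
On 0 ≤ x ≤ a (j ≠ l): ∫sin²(jπx/a) dx = a/2, ∫sin(jπx/a)·sin(lπx/a) dx = 0; diagonal moments ∫x·sin²(jπx/a) dx = a²/4, ∫x²·sin²(jπx/a) dx = a³·(1/6 − 1/(4j²π²)); cross terms ∫x·sin(jπx/a)·sin(lπx/a) dx = 0 for j + l even and −4jla²/(π²(j² − l²)²) for j + l odd, ∫x²·sin(jπx/a)·sin(lπx/a) dx = (−1)^(j+l)·4jla³/(π²(j² − l²)²); higher powers the same way via product-to-sum and parts.
Normalization: ∫|ψ|² dx = 20.447.
⟨x⟩ = 2.9900 and ⟨x²⟩ = 11.539.
(Δx)² = 11.539 − (2.9900)² = 2.5988.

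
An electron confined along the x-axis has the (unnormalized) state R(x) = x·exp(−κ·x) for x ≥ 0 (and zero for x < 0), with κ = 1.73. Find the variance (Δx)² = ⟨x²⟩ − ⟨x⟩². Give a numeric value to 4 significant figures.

0.2506

Compute ⟨x⟩ and ⟨x²⟩ separately, then (Δx)² = ⟨x²⟩ − ⟨x⟩².
Every integrand reduces to terms xʲ·e^(−2κx) on [0, ∞); use ∫₀^∞ xʲ·e^(−2κx) dx = j!/(2κ)^(j+1).
Normalization: ∫|R|² dx = 0.048284.
⟨x⟩ = 0.86705 and ⟨x²⟩ = 1.0024.
(Δx)² = 1.0024 − (0.86705)² = 0.25059.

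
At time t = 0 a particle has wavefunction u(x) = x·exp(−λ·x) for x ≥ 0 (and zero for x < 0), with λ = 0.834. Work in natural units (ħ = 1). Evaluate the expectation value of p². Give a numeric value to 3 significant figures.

p² u = −ħ² d²u/dx²; ⟨p²⟩ = −ħ² ∫ u*·u'' dx / ∫|u|² dx.
Differentiate x·exp(−λ·x) with the product rule; every integrand then reduces to terms xʲ·e^(−2λx) on [0, ∞), with ∫₀^∞ xʲ·e^(−2λx) dx = j!/(2λ)^(j+1).
State is unnormalized: ∫|u|² dx = 0.43096, and ∫u*·(−ħ² u'') dx = 0.29976, so ⟨p²⟩ = 0.29976 / 0.43096.
⟨p²⟩ = 0.69556.

0.696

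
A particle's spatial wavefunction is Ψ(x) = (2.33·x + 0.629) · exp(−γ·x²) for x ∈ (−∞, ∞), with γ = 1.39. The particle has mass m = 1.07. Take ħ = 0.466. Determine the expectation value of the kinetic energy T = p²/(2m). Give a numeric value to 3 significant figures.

T = −(ħ²/2m) d²/dx², so ⟨T⟩ = −(ħ²/2m) ∫ Ψ*·Ψ'' dx / ∫|Ψ|² dx; with m = 1.07.
Expand each integrand as polynomial × e^(−2γx²) and use ∫x^(2j)·e^(−2γx²) dx = (2j−1)!!/(4γ)^j · √(π/(2γ)), odd powers → 0; here √(π/(2γ)) = 1.0630. Differentiate with the product rule, d/dx e^(−γx²) = −2γx·e^(−γx²).
State is unnormalized: ∫|Ψ|² dx = 1.4586, and ∫Ψ*·(−ħ²/2m · Ψ'') dx = 0.49855, so ⟨T⟩ = 0.49855 / 1.4586.
⟨T⟩ = 0.34180.

0.342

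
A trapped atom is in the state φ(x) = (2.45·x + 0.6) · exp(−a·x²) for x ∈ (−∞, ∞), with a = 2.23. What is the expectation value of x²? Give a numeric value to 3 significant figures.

0.258

⟨x²⟩ = ∫ x²·|φ|² dx / ∫|φ|² dx (integrals over the domain).
Expand each integrand as polynomial × e^(−2ax²) and use ∫x^(2j)·e^(−2ax²) dx = (2j−1)!!/(4a)^j · √(π/(2a)), odd powers → 0; here √(π/(2a)) = 0.83928.
State is unnormalized: ∫|φ|² dx = 0.86692, and ∫φ*·x²·φ dx = 0.22382, so ⟨x²⟩ = 0.22382 / 0.86692.
⟨x²⟩ = 0.25818.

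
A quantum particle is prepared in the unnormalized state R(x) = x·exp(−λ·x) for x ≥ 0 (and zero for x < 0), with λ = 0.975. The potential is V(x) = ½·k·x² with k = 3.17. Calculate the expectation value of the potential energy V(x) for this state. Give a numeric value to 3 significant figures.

5.00

⟨V⟩ = ∫ V(x)·|R|² dx / ∫|R|² dx.
Every integrand reduces to terms xʲ·e^(−2λx) on [0, ∞); use ∫₀^∞ xʲ·e^(−2λx) dx = j!/(2λ)^(j+1).
State is unnormalized: ∫|R|² dx = 0.26973, and ∫R*·V(x)·R dx = 1.3492, so ⟨V⟩ = 1.3492 / 0.26973.
⟨V⟩ = 5.0020.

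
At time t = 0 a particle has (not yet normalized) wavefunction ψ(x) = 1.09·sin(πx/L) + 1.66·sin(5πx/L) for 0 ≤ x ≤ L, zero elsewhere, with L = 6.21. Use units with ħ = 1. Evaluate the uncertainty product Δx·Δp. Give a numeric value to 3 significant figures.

3.58

Δx = √(⟨x²⟩−⟨x⟩²), Δp = √(⟨p²⟩−⟨p⟩²).
On 0 ≤ x ≤ L (j ≠ l): ∫sin²(jπx/L) dx = L/2, ∫sin(jπx/L)·sin(lπx/L) dx = 0; diagonal moments ∫x·sin²(jπx/L) dx = L²/4, ∫x²·sin²(jπx/L) dx = L³·(1/6 − 1/(4j²π²)); cross terms ∫x·sin(jπx/L)·sin(lπx/L) dx = 0 for j + l even and −4jlL²/(π²(j² − l²)²) for j + l odd, ∫x²·sin(jπx/L)·sin(lπx/L) dx = (−1)^(j+l)·4jlL³/(π²(j² − l²)²); higher powers the same way via product-to-sum and parts. d²/dx² sin(jπx/L) = −(jπ/L)²·sin(jπx/L); on 0 ≤ x ≤ L, ∫sin²(jπx/L) dx = L/2 and ∫sin(jπx/L)·sin(lπx/L) dx = 0 for j ≠ l, so only diagonal terms survive in ∫|ψ|² and ∫ψ·ψ″; ∫ψ·ψ′ dx = [ψ²/2] between the walls = 0.
Normalization: ∫|ψ|² dx = 12.245.
⟨x⟩ = 3.1050, ⟨x²⟩ = 12.461 ⇒ Δx = 1.6791.
⟨p⟩ = 0.0000, ⟨p²⟩ = 4.5477 ⇒ Δp = 2.1325.
Δx·Δp = 3.5808.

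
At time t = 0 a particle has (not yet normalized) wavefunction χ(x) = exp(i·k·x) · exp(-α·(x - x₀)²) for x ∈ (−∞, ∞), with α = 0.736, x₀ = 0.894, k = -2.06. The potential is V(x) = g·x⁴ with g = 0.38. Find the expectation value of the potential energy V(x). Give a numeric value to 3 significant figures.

0.993

⟨V⟩ = ∫ V(x)·|χ|² dx / ∫|χ|² dx.
Gaussian moments (u = x − x₀): ∫u^(2j)·e^(−2αu²) du = (2j−1)!!/(4α)^j · √(π/(2α)), odd powers integrate to 0; here √(π/(2α)) = 1.4609.
State is unnormalized: ∫|χ|² dx = 1.4609, and ∫χ*·V(x)·χ dx = 1.4510, so ⟨V⟩ = 1.4510 / 1.4609.
⟨V⟩ = 0.99324.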